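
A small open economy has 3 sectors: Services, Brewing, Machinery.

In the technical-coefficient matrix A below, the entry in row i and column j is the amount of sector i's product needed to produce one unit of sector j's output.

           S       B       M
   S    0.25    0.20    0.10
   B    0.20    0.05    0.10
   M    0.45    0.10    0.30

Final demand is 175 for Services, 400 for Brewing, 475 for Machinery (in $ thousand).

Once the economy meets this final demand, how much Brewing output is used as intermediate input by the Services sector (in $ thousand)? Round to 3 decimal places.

z_BS = 111.966

I − A =
  [   0.75    -0.20    -0.10]
  [  -0.20     0.95    -0.10]
  [  -0.45    -0.10     0.70]
Cofactors of I−A, C_ij = (−1)^(i+j)·(minor ij) (rows/columns in the sector order above):
  C_11 = (0.95)(0.70) − (-0.10)(-0.10) = 0.6550
  C_12 = −[(-0.20)(0.70) − (-0.10)(-0.45)] = 0.1850
  C_13 = (-0.20)(-0.10) − (0.95)(-0.45) = 0.4475
  C_21 = −[(-0.20)(0.70) − (-0.10)(-0.10)] = 0.1500
  C_22 = (0.75)(0.70) − (-0.10)(-0.45) = 0.4800
  C_23 = −[(0.75)(-0.10) − (-0.20)(-0.45)] = 0.1650
  C_31 = (-0.20)(-0.10) − (-0.10)(0.95) = 0.1150
  C_32 = −[(0.75)(-0.10) − (-0.10)(-0.20)] = 0.0950
  C_33 = (0.75)(0.95) − (-0.20)(-0.20) = 0.6725
det(I−A) = Σ_j (I−A)_1j·C_1j = (0.75)(0.6550) + (-0.20)(0.1850) + (-0.10)(0.4475) = 0.4095
adj(I−A) = Cᵀ =
  [ 0.6550   0.1500   0.1150]
  [ 0.1850   0.4800   0.0950]
  [ 0.4475   0.1650   0.6725]
(I − A)⁻¹ = adj(I−A) / det(I−A) ≈
  [   1.5995     0.3663     0.2808]
  [   0.4518     1.1722     0.2320]
  [   1.0928     0.4029     1.6422]
First solve x = (I − A)⁻¹ d = adj(I−A)·d / det(I−A); in particular x_S = (0.6550·175 + 0.1500·400 + 0.1150·475) / 0.4095 = 229.25 / 0.4095 ≈ 559.82906.
Intermediate flow from B to S: z_BS = a_BS · x_S = 0.20 × 229.25 / 0.4095 = 45.85 / 0.4095 ≈ 111.966.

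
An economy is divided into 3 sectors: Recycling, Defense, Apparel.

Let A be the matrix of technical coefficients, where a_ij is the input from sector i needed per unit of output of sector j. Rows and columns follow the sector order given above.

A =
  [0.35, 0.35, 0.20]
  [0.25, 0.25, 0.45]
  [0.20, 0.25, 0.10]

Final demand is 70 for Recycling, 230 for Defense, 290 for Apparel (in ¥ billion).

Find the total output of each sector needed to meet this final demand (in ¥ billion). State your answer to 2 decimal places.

I − A =
  [   0.65    -0.35    -0.20]
  [  -0.25     0.75    -0.45]
  [  -0.20    -0.25     0.90]
Cofactors of I−A, C_ij = (−1)^(i+j)·(minor ij) (rows/columns in the sector order above):
  C_11 = (0.75)(0.90) − (-0.45)(-0.25) = 0.5625
  C_12 = −[(-0.25)(0.90) − (-0.45)(-0.20)] = 0.3150
  C_13 = (-0.25)(-0.25) − (0.75)(-0.20) = 0.2125
  C_21 = −[(-0.35)(0.90) − (-0.20)(-0.25)] = 0.3650
  C_22 = (0.65)(0.90) − (-0.20)(-0.20) = 0.5450
  C_23 = −[(0.65)(-0.25) − (-0.35)(-0.20)] = 0.2325
  C_31 = (-0.35)(-0.45) − (-0.20)(0.75) = 0.3075
  C_32 = −[(0.65)(-0.45) − (-0.20)(-0.25)] = 0.3425
  C_33 = (0.65)(0.75) − (-0.35)(-0.25) = 0.4000
det(I−A) = Σ_j (I−A)_1j·C_1j = (0.65)(0.5625) + (-0.35)(0.3150) + (-0.20)(0.2125) = 0.212875
adj(I−A) = Cᵀ =
  [ 0.5625   0.3650   0.3075]
  [ 0.3150   0.5450   0.3425]
  [ 0.2125   0.2325   0.4000]
(I − A)⁻¹ = adj(I−A) / det(I−A) ≈
  [   2.6424     1.7146     1.4445]
  [   1.4797     2.5602     1.6089]
  [   0.9982     1.0922     1.8790]
x = (I − A)⁻¹ d = adj(I−A)·d / det(I−A), with det(I−A) = 0.212875:
  x_R = (0.5625·70 + 0.3650·230 + 0.3075·290) / 0.212875 = 212.50 / 0.212875 ≈ 998.24
  x_D = (0.3150·70 + 0.5450·230 + 0.3425·290) / 0.212875 = 246.725 / 0.212875 ≈ 1159.01
  x_A = (0.2125·70 + 0.2325·230 + 0.4000·290) / 0.212875 = 184.35 / 0.212875 ≈ 866.00

x_R = 998.24, x_D = 1159.01, x_A = 866.00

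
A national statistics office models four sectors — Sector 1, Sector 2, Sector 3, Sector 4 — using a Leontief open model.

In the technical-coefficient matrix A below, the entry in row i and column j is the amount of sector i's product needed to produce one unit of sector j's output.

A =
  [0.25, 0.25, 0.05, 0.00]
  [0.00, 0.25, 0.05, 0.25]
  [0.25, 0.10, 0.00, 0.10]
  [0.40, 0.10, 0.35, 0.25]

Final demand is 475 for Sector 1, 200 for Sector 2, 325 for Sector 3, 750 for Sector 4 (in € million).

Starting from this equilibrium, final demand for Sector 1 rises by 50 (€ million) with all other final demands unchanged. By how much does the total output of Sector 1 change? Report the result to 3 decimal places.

Δx_1 = 75.115

I − A =
  [   0.75    -0.25    -0.05     0.00]
  [   0.00     0.75    -0.05    -0.25]
  [  -0.25    -0.10     1.00    -0.10]
  [  -0.40    -0.10    -0.35     0.75]
Compute the cofactors C_ij = (−1)^(i+j)·(3×3 minor ij) of I−A; the adjugate is their transpose:
adj(I−A) = Cᵀ =
  [ 0.498250   0.183000   0.058125   0.068750]
  [ 0.133250   0.524875   0.098750   0.188125]
  [ 0.174375   0.120625   0.378125   0.090625]
  [ 0.364875   0.223875   0.220625   0.546250]
det(I−A) = Σ_j (I−A)_1j·C_1j = (0.75)(0.498250) + (-0.25)(0.133250) + (-0.05)(0.174375) + (0.00)(0.364875) = 0.33165625
(I − A)⁻¹ = adj(I−A) / det(I−A) ≈
  [   1.5023     0.5518     0.1753     0.2073]
  [   0.4018     1.5826     0.2977     0.5672]
  [   0.5258     0.3637     1.1401     0.2732]
  [   1.1002     0.6750     0.6652     1.6470]
Δx = (I − A)⁻¹ Δd with Δd having +50 in the Sector 1 component and 0 elsewhere.
So Δx_1 = L_11 · (+50), where L_11 = adj(I−A)_11 / det(I−A) = 0.498250 / 0.33165625.
Δx_1 = 0.498250 × (+50) / 0.33165625 = 24.9125 / 0.33165625 ≈ 75.115.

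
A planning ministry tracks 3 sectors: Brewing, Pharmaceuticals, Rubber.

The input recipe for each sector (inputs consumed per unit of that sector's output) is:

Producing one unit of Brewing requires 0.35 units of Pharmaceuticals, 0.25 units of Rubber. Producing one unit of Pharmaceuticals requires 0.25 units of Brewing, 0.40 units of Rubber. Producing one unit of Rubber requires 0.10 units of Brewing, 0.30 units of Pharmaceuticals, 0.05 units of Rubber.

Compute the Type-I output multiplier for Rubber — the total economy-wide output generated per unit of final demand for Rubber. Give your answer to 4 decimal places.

I − A =
  [   1.00    -0.25    -0.10]
  [  -0.35     1.00    -0.30]
  [  -0.25    -0.40     0.95]
Cofactors of I−A, C_ij = (−1)^(i+j)·(minor ij) (rows/columns in the sector order above):
  C_11 = (1.00)(0.95) − (-0.30)(-0.40) = 0.8300
  C_12 = −[(-0.35)(0.95) − (-0.30)(-0.25)] = 0.4075
  C_13 = (-0.35)(-0.40) − (1.00)(-0.25) = 0.3900
  C_21 = −[(-0.25)(0.95) − (-0.10)(-0.40)] = 0.2775
  C_22 = (1.00)(0.95) − (-0.10)(-0.25) = 0.9250
  C_23 = −[(1.00)(-0.40) − (-0.25)(-0.25)] = 0.4625
  C_31 = (-0.25)(-0.30) − (-0.10)(1.00) = 0.1750
  C_32 = −[(1.00)(-0.30) − (-0.10)(-0.35)] = 0.3350
  C_33 = (1.00)(1.00) − (-0.25)(-0.35) = 0.9125
det(I−A) = Σ_j (I−A)_1j·C_1j = (1.00)(0.8300) + (-0.25)(0.4075) + (-0.10)(0.3900) = 0.689125
adj(I−A) = Cᵀ =
  [ 0.8300   0.2775   0.1750]
  [ 0.4075   0.9250   0.3350]
  [ 0.3900   0.4625   0.9125]
(I − A)⁻¹ = adj(I−A) / det(I−A) ≈
  [   1.20443     0.40268     0.25395]
  [   0.59133     1.34228     0.48612]
  [   0.56594     0.67114     1.32414]
The output multiplier for sector j is the column-j sum of the Leontief inverse (I − A)⁻¹ = adj(I−A) / det(I−A).
Column 3 of adj(I−A): (0.1750, 0.3350, 0.9125); det(I−A) = 0.689125.
m_3 = (0.1750 + 0.3350 + 0.9125) / 0.689125 = 1.4225 / 0.689125 ≈ 2.0642.

m_3 = 2.0642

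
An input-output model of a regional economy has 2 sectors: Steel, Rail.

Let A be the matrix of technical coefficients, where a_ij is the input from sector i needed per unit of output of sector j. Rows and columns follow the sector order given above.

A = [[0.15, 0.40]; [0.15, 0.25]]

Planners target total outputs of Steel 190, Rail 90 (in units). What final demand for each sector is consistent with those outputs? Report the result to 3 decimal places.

d_S = 125.500, d_R = 39.000

I − A =
  [   0.85    -0.40]
  [  -0.15     0.75]
d = (I − A) x:
  d_S = (+0.85)·190 + (-0.40)·90 = 125.500
  d_R = (-0.15)·190 + (+0.75)·90 = 39.000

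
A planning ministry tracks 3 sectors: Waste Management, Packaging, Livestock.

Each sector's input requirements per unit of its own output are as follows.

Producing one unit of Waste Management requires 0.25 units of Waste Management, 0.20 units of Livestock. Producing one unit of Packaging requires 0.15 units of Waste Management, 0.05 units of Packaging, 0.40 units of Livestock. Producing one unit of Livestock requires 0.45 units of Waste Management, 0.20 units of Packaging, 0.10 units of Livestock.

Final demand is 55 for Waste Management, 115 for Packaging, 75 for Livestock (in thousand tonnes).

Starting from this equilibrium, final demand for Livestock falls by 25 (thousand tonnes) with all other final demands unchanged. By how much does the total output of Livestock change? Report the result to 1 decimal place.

Δx_3 = -36.4

I − A =
  [   0.75    -0.15    -0.45]
  [   0.00     0.95    -0.20]
  [  -0.20    -0.40     0.90]
Cofactors of I−A, C_ij = (−1)^(i+j)·(minor ij) (rows/columns in the sector order above):
  C_11 = (0.95)(0.90) − (-0.20)(-0.40) = 0.7750
  C_12 = −[(0.00)(0.90) − (-0.20)(-0.20)] = 0.0400
  C_13 = (0.00)(-0.40) − (0.95)(-0.20) = 0.1900
  C_21 = −[(-0.15)(0.90) − (-0.45)(-0.40)] = 0.3150
  C_22 = (0.75)(0.90) − (-0.45)(-0.20) = 0.5850
  C_23 = −[(0.75)(-0.40) − (-0.15)(-0.20)] = 0.3300
  C_31 = (-0.15)(-0.20) − (-0.45)(0.95) = 0.4575
  C_32 = −[(0.75)(-0.20) − (-0.45)(0.00)] = 0.1500
  C_33 = (0.75)(0.95) − (-0.15)(0.00) = 0.7125
det(I−A) = Σ_j (I−A)_1j·C_1j = (0.75)(0.7750) + (-0.15)(0.0400) + (-0.45)(0.1900) = 0.48975
adj(I−A) = Cᵀ =
  [ 0.7750   0.3150   0.4575]
  [ 0.0400   0.5850   0.1500]
  [ 0.1900   0.3300   0.7125]
(I − A)⁻¹ = adj(I−A) / det(I−A) ≈
  [   1.5824     0.6432     0.9342]
  [   0.0817     1.1945     0.3063]
  [   0.3880     0.6738     1.4548]
Δx = (I − A)⁻¹ Δd with Δd having -25 in the Livestock component and 0 elsewhere.
So Δx_3 = L_33 · (-25), where L_33 = adj(I−A)_33 / det(I−A) = 0.7125 / 0.48975.
Δx_3 = 0.7125 × (-25) / 0.48975 = -17.8125 / 0.48975 ≈ -36.4.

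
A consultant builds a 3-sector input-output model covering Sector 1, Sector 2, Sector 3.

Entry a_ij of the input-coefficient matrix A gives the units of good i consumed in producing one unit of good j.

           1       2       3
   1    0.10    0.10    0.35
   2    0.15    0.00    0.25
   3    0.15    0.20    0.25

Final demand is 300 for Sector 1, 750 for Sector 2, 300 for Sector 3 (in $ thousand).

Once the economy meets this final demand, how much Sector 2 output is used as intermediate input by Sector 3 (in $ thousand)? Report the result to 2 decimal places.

z_23 = 210.94

I − A =
  [   0.90    -0.10    -0.35]
  [  -0.15     1.00    -0.25]
  [  -0.15    -0.20     0.75]
Cofactors of I−A, C_ij = (−1)^(i+j)·(minor ij) (rows/columns in the sector order above):
  C_11 = (1.00)(0.75) − (-0.25)(-0.20) = 0.7000
  C_12 = −[(-0.15)(0.75) − (-0.25)(-0.15)] = 0.1500
  C_13 = (-0.15)(-0.20) − (1.00)(-0.15) = 0.1800
  C_21 = −[(-0.10)(0.75) − (-0.35)(-0.20)] = 0.1450
  C_22 = (0.90)(0.75) − (-0.35)(-0.15) = 0.6225
  C_23 = −[(0.90)(-0.20) − (-0.10)(-0.15)] = 0.1950
  C_31 = (-0.10)(-0.25) − (-0.35)(1.00) = 0.3750
  C_32 = −[(0.90)(-0.25) − (-0.35)(-0.15)] = 0.2775
  C_33 = (0.90)(1.00) − (-0.10)(-0.15) = 0.8850
det(I−A) = Σ_j (I−A)_1j·C_1j = (0.90)(0.7000) + (-0.10)(0.1500) + (-0.35)(0.1800) = 0.5520
adj(I−A) = Cᵀ =
  [ 0.7000   0.1450   0.3750]
  [ 0.1500   0.6225   0.2775]
  [ 0.1800   0.1950   0.8850]
(I − A)⁻¹ = adj(I−A) / det(I−A) ≈
  [   1.2681     0.2627     0.6793]
  [   0.2717     1.1277     0.5027]
  [   0.3261     0.3533     1.6033]
First solve x = (I − A)⁻¹ d = adj(I−A)·d / det(I−A); in particular x_3 = (0.1800·300 + 0.1950·750 + 0.8850·300) / 0.5520 = 465.75 / 0.5520 = 843.7500.
Intermediate flow from 2 to 3: z_23 = a_23 · x_3 = 0.25 × 465.75 / 0.5520 = 116.4375 / 0.5520 ≈ 210.94.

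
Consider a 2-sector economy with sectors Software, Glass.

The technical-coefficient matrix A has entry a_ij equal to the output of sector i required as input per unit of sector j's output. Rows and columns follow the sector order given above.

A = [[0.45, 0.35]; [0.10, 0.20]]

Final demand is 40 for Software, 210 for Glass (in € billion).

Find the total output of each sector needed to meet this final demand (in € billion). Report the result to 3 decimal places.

x_1 = 260.494, x_2 = 295.062

I − A =
  [   0.55    -0.35]
  [  -0.10     0.80]
det(I−A) = (0.55)(0.80) − (-0.35)(-0.10) = 0.4050
adj(I−A) = [[0.80, 0.35], [0.10, 0.55]]
(I − A)⁻¹ = adj(I−A) / det(I−A) ≈
  [   1.9753     0.8642]
  [   0.2469     1.3580]
x = (I − A)⁻¹ d = adj(I−A)·d / det(I−A), with det(I−A) = 0.4050:
  x_1 = (0.80·40 + 0.35·210) / 0.4050 = 105.50 / 0.4050 ≈ 260.494
  x_2 = (0.10·40 + 0.55·210) / 0.4050 = 119.50 / 0.4050 ≈ 295.062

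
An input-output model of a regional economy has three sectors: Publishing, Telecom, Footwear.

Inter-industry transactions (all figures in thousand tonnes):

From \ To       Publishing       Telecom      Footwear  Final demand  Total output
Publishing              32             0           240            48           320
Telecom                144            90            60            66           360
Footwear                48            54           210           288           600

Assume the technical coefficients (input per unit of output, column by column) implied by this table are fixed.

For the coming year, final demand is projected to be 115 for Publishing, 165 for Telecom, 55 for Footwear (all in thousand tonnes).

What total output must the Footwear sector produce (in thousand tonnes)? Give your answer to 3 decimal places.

Technical coefficients a_ij = z_ij / X_j:
  a_PP = 32/320 = 0.10, a_TP = 144/320 = 0.45, a_FP = 48/320 = 0.15
  a_PT = 0/360 = 0.00, a_TT = 90/360 = 0.25, a_FT = 54/360 = 0.15
  a_PF = 240/600 = 0.40, a_TF = 60/600 = 0.10, a_FF = 210/600 = 0.35
I − A =
  [   0.90     0.00    -0.40]
  [  -0.45     0.75    -0.10]
  [  -0.15    -0.15     0.65]
Cofactors of I−A, C_ij = (−1)^(i+j)·(minor ij) (rows/columns in the sector order above):
  C_11 = (0.75)(0.65) − (-0.10)(-0.15) = 0.4725
  C_12 = −[(-0.45)(0.65) − (-0.10)(-0.15)] = 0.3075
  C_13 = (-0.45)(-0.15) − (0.75)(-0.15) = 0.1800
  C_21 = −[(0.00)(0.65) − (-0.40)(-0.15)] = 0.0600
  C_22 = (0.90)(0.65) − (-0.40)(-0.15) = 0.5250
  C_23 = −[(0.90)(-0.15) − (0.00)(-0.15)] = 0.1350
  C_31 = (0.00)(-0.10) − (-0.40)(0.75) = 0.3000
  C_32 = −[(0.90)(-0.10) − (-0.40)(-0.45)] = 0.2700
  C_33 = (0.90)(0.75) − (0.00)(-0.45) = 0.6750
det(I−A) = Σ_j (I−A)_1j·C_1j = (0.90)(0.4725) + (0.00)(0.3075) + (-0.40)(0.1800) = 0.35325
adj(I−A) = Cᵀ =
  [ 0.4725   0.0600   0.3000]
  [ 0.3075   0.5250   0.2700]
  [ 0.1800   0.1350   0.6750]
(I − A)⁻¹ = adj(I−A) / det(I−A) ≈
  [   1.3376     0.1699     0.8493]
  [   0.8705     1.4862     0.7643]
  [   0.5096     0.3822     1.9108]
x = (I − A)⁻¹ d = adj(I−A)·d / det(I−A), with det(I−A) = 0.35325:
  x_P = (0.4725·115 + 0.0600·165 + 0.3000·55) / 0.35325 = 80.7375 / 0.35325 ≈ 228.556
  x_T = (0.3075·115 + 0.5250·165 + 0.2700·55) / 0.35325 = 136.8375 / 0.35325 ≈ 387.367
  x_F = (0.1800·115 + 0.1350·165 + 0.6750·55) / 0.35325 = 80.10 / 0.35325 ≈ 226.752

x_F = 226.752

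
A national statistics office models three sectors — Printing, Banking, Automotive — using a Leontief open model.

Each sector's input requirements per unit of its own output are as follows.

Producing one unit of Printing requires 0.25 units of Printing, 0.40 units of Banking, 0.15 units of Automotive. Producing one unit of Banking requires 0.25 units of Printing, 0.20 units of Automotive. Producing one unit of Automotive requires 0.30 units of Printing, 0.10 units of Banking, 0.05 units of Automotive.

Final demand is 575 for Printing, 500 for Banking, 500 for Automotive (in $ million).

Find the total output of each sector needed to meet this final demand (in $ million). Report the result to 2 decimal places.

x_1 = 1596.98, x_2 = 1242.80, x_3 = 1040.11

I − A =
  [   0.75    -0.25    -0.30]
  [  -0.40     1.00    -0.10]
  [  -0.15    -0.20     0.95]
Cofactors of I−A, C_ij = (−1)^(i+j)·(minor ij) (rows/columns in the sector order above):
  C_11 = (1.00)(0.95) − (-0.10)(-0.20) = 0.9300
  C_12 = −[(-0.40)(0.95) − (-0.10)(-0.15)] = 0.3950
  C_13 = (-0.40)(-0.20) − (1.00)(-0.15) = 0.2300
  C_21 = −[(-0.25)(0.95) − (-0.30)(-0.20)] = 0.2975
  C_22 = (0.75)(0.95) − (-0.30)(-0.15) = 0.6675
  C_23 = −[(0.75)(-0.20) − (-0.25)(-0.15)] = 0.1875
  C_31 = (-0.25)(-0.10) − (-0.30)(1.00) = 0.3250
  C_32 = −[(0.75)(-0.10) − (-0.30)(-0.40)] = 0.1950
  C_33 = (0.75)(1.00) − (-0.25)(-0.40) = 0.6500
det(I−A) = Σ_j (I−A)_1j·C_1j = (0.75)(0.9300) + (-0.25)(0.3950) + (-0.30)(0.2300) = 0.52975
adj(I−A) = Cᵀ =
  [ 0.9300   0.2975   0.3250]
  [ 0.3950   0.6675   0.1950]
  [ 0.2300   0.1875   0.6500]
(I − A)⁻¹ = adj(I−A) / det(I−A) ≈
  [   1.7555     0.5616     0.6135]
  [   0.7456     1.2600     0.3681]
  [   0.4342     0.3539     1.2270]
x = (I − A)⁻¹ d = adj(I−A)·d / det(I−A), with det(I−A) = 0.52975:
  x_1 = (0.9300·575 + 0.2975·500 + 0.3250·500) / 0.52975 = 846.00 / 0.52975 ≈ 1596.98
  x_2 = (0.3950·575 + 0.6675·500 + 0.1950·500) / 0.52975 = 658.375 / 0.52975 ≈ 1242.80
  x_3 = (0.2300·575 + 0.1875·500 + 0.6500·500) / 0.52975 = 551.00 / 0.52975 ≈ 1040.11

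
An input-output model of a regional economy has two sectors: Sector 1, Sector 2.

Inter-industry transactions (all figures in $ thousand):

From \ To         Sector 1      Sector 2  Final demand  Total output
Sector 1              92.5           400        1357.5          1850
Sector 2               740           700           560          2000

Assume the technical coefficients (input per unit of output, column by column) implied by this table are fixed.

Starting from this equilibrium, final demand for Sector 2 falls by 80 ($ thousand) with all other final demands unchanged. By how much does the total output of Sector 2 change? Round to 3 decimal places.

Technical coefficients a_ij = z_ij / X_j:
  a_11 = 92.5/1850 = 0.05, a_21 = 740/1850 = 0.40
  a_12 = 400/2000 = 0.20, a_22 = 700/2000 = 0.35
I − A =
  [   0.95    -0.20]
  [  -0.40     0.65]
det(I−A) = (0.95)(0.65) − (-0.20)(-0.40) = 0.5375
adj(I−A) = [[0.65, 0.20], [0.40, 0.95]]
(I − A)⁻¹ = adj(I−A) / det(I−A) ≈
  [   1.2093     0.3721]
  [   0.7442     1.7674]
Δx = (I − A)⁻¹ Δd with Δd having -80 in the Sector 2 component and 0 elsewhere.
So Δx_2 = L_22 · (-80), where L_22 = adj(I−A)_22 / det(I−A) = 0.95 / 0.5375.
Δx_2 = 0.95 × (-80) / 0.5375 = -76.00 / 0.5375 ≈ -141.395.

Δx_2 = -141.395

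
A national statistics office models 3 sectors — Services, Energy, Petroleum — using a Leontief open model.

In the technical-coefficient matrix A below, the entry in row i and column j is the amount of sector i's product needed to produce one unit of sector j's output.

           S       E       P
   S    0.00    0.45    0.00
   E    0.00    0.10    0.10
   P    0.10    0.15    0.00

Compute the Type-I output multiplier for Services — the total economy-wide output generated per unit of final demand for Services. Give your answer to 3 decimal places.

m_S = 1.119

I − A =
  [   1.00    -0.45     0.00]
  [   0.00     0.90    -0.10]
  [  -0.10    -0.15     1.00]
Cofactors of I−A, C_ij = (−1)^(i+j)·(minor ij) (rows/columns in the sector order above):
  C_11 = (0.90)(1.00) − (-0.10)(-0.15) = 0.8850
  C_12 = −[(0.00)(1.00) − (-0.10)(-0.10)] = 0.0100
  C_13 = (0.00)(-0.15) − (0.90)(-0.10) = 0.0900
  C_21 = −[(-0.45)(1.00) − (0.00)(-0.15)] = 0.4500
  C_22 = (1.00)(1.00) − (0.00)(-0.10) = 1.0000
  C_23 = −[(1.00)(-0.15) − (-0.45)(-0.10)] = 0.1950
  C_31 = (-0.45)(-0.10) − (0.00)(0.90) = 0.0450
  C_32 = −[(1.00)(-0.10) − (0.00)(0.00)] = 0.1000
  C_33 = (1.00)(0.90) − (-0.45)(0.00) = 0.9000
det(I−A) = Σ_j (I−A)_1j·C_1j = (1.00)(0.8850) + (-0.45)(0.0100) + (0.00)(0.0900) = 0.8805
adj(I−A) = Cᵀ =
  [ 0.8850   0.4500   0.0450]
  [ 0.0100   1.0000   0.1000]
  [ 0.0900   0.1950   0.9000]
(I − A)⁻¹ = adj(I−A) / det(I−A) ≈
  [   1.0051     0.5111     0.0511]
  [   0.0114     1.1357     0.1136]
  [   0.1022     0.2215     1.0221]
The output multiplier for sector j is the column-j sum of the Leontief inverse (I − A)⁻¹ = adj(I−A) / det(I−A).
Column S of adj(I−A): (0.8850, 0.0100, 0.0900); det(I−A) = 0.8805.
m_S = (0.8850 + 0.0100 + 0.0900) / 0.8805 = 0.985 / 0.8805 ≈ 1.119.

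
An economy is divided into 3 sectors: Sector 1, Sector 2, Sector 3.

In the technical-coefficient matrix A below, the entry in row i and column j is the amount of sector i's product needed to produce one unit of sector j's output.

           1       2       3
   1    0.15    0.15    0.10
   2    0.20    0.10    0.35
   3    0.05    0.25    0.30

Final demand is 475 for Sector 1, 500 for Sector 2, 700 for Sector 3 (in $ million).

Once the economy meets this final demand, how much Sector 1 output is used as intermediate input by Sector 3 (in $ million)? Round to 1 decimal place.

I − A =
  [   0.85    -0.15    -0.10]
  [  -0.20     0.90    -0.35]
  [  -0.05    -0.25     0.70]
Cofactors of I−A, C_ij = (−1)^(i+j)·(minor ij) (rows/columns in the sector order above):
  C_11 = (0.90)(0.70) − (-0.35)(-0.25) = 0.5425
  C_12 = −[(-0.20)(0.70) − (-0.35)(-0.05)] = 0.1575
  C_13 = (-0.20)(-0.25) − (0.90)(-0.05) = 0.0950
  C_21 = −[(-0.15)(0.70) − (-0.10)(-0.25)] = 0.1300
  C_22 = (0.85)(0.70) − (-0.10)(-0.05) = 0.5900
  C_23 = −[(0.85)(-0.25) − (-0.15)(-0.05)] = 0.2200
  C_31 = (-0.15)(-0.35) − (-0.10)(0.90) = 0.1425
  C_32 = −[(0.85)(-0.35) − (-0.10)(-0.20)] = 0.3175
  C_33 = (0.85)(0.90) − (-0.15)(-0.20) = 0.7350
det(I−A) = Σ_j (I−A)_1j·C_1j = (0.85)(0.5425) + (-0.15)(0.1575) + (-0.10)(0.0950) = 0.4280
adj(I−A) = Cᵀ =
  [ 0.5425   0.1300   0.1425]
  [ 0.1575   0.5900   0.3175]
  [ 0.0950   0.2200   0.7350]
(I − A)⁻¹ = adj(I−A) / det(I−A) ≈
  [   1.2675     0.3037     0.3329]
  [   0.3680     1.3785     0.7418]
  [   0.2220     0.5140     1.7173]
First solve x = (I − A)⁻¹ d = adj(I−A)·d / det(I−A); in particular x_3 = (0.0950·475 + 0.2200·500 + 0.7350·700) / 0.4280 = 669.625 / 0.4280 ≈ 1564.544.
Intermediate flow from 1 to 3: z_13 = a_13 · x_3 = 0.10 × 669.625 / 0.4280 = 66.9625 / 0.4280 ≈ 156.5.

z_13 = 156.5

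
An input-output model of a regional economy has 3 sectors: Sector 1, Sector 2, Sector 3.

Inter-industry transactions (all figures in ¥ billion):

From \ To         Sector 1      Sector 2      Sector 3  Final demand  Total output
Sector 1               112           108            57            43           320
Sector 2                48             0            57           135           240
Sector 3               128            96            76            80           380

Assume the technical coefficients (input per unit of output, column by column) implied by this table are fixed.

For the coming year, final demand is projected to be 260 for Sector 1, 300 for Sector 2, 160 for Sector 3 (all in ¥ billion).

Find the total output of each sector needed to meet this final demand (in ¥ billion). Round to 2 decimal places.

x_1 = 1067.07, x_2 = 616.31, x_3 = 1041.69

Technical coefficients a_ij = z_ij / X_j:
  a_11 = 112/320 = 0.35, a_21 = 48/320 = 0.15, a_31 = 128/320 = 0.40
  a_12 = 108/240 = 0.45, a_22 = 0/240 = 0.00, a_32 = 96/240 = 0.40
  a_13 = 57/380 = 0.15, a_23 = 57/380 = 0.15, a_33 = 76/380 = 0.20
I − A =
  [   0.65    -0.45    -0.15]
  [  -0.15     1.00    -0.15]
  [  -0.40    -0.40     0.80]
Cofactors of I−A, C_ij = (−1)^(i+j)·(minor ij) (rows/columns in the sector order above):
  C_11 = (1.00)(0.80) − (-0.15)(-0.40) = 0.7400
  C_12 = −[(-0.15)(0.80) − (-0.15)(-0.40)] = 0.1800
  C_13 = (-0.15)(-0.40) − (1.00)(-0.40) = 0.4600
  C_21 = −[(-0.45)(0.80) − (-0.15)(-0.40)] = 0.4200
  C_22 = (0.65)(0.80) − (-0.15)(-0.40) = 0.4600
  C_23 = −[(0.65)(-0.40) − (-0.45)(-0.40)] = 0.4400
  C_31 = (-0.45)(-0.15) − (-0.15)(1.00) = 0.2175
  C_32 = −[(0.65)(-0.15) − (-0.15)(-0.15)] = 0.1200
  C_33 = (0.65)(1.00) − (-0.45)(-0.15) = 0.5825
det(I−A) = Σ_j (I−A)_1j·C_1j = (0.65)(0.7400) + (-0.45)(0.1800) + (-0.15)(0.4600) = 0.3310
adj(I−A) = Cᵀ =
  [ 0.7400   0.4200   0.2175]
  [ 0.1800   0.4600   0.1200]
  [ 0.4600   0.4400   0.5825]
(I − A)⁻¹ = adj(I−A) / det(I−A) ≈
  [   2.2356     1.2689     0.6571]
  [   0.5438     1.3897     0.3625]
  [   1.3897     1.3293     1.7598]
x = (I − A)⁻¹ d = adj(I−A)·d / det(I−A), with det(I−A) = 0.3310:
  x_1 = (0.7400·260 + 0.4200·300 + 0.2175·160) / 0.3310 = 353.20 / 0.3310 ≈ 1067.07
  x_2 = (0.1800·260 + 0.4600·300 + 0.1200·160) / 0.3310 = 204.00 / 0.3310 ≈ 616.31
  x_3 = (0.4600·260 + 0.4400·300 + 0.5825·160) / 0.3310 = 344.80 / 0.3310 ≈ 1041.69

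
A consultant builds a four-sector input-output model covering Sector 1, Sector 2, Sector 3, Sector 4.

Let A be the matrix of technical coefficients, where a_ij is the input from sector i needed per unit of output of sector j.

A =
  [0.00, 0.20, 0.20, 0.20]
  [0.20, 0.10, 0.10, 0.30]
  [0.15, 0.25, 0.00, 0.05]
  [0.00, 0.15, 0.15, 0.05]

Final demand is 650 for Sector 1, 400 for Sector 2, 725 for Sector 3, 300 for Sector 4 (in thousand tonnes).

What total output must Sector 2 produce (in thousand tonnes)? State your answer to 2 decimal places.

I − A =
  [   1.00    -0.20    -0.20    -0.20]
  [  -0.20     0.90    -0.10    -0.30]
  [  -0.15    -0.25     1.00    -0.05]
  [   0.00    -0.15    -0.15     0.95]
Compute the cofactors C_ij = (−1)^(i+j)·(3×3 minor ij) of I−A; the adjugate is their transpose:
adj(I−A) = Cᵀ =
  [ 0.7675   0.2750   0.2200   0.2600]
  [ 0.2095   0.9095   0.1840   0.3410]
  [ 0.1705   0.2780   0.7660   0.1640]
  [ 0.0600   0.1875   0.1500   0.7950]
det(I−A) = Σ_j (I−A)_1j·C_1j = (1.00)(0.7675) + (-0.20)(0.2095) + (-0.20)(0.1705) + (-0.20)(0.0600) = 0.6795
(I − A)⁻¹ = adj(I−A) / det(I−A) ≈
  [   1.1295     0.4047     0.3238     0.3826]
  [   0.3083     1.3385     0.2708     0.5018]
  [   0.2509     0.4091     1.1273     0.2414]
  [   0.0883     0.2759     0.2208     1.1700]
x = (I − A)⁻¹ d = adj(I−A)·d / det(I−A), with det(I−A) = 0.6795:
  x_1 = (0.7675·650 + 0.2750·400 + 0.2200·725 + 0.2600·300) / 0.6795 = 846.375 / 0.6795 ≈ 1245.58
  x_2 = (0.2095·650 + 0.9095·400 + 0.1840·725 + 0.3410·300) / 0.6795 = 735.675 / 0.6795 ≈ 1082.67
  x_3 = (0.1705·650 + 0.2780·400 + 0.7660·725 + 0.1640·300) / 0.6795 = 826.575 / 0.6795 ≈ 1216.45
  x_4 = (0.0600·650 + 0.1875·400 + 0.1500·725 + 0.7950·300) / 0.6795 = 461.25 / 0.6795 ≈ 678.81

x_2 = 1082.67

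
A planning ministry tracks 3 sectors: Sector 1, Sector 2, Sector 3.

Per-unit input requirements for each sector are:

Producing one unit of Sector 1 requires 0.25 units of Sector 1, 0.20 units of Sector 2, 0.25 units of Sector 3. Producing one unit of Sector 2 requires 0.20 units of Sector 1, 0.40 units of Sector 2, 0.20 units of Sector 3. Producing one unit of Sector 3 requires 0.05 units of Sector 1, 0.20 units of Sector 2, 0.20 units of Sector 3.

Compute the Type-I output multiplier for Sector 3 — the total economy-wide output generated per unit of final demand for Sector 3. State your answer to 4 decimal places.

m_3 = 2.2980

I − A =
  [   0.75    -0.20    -0.05]
  [  -0.20     0.60    -0.20]
  [  -0.25    -0.20     0.80]
Cofactors of I−A, C_ij = (−1)^(i+j)·(minor ij) (rows/columns in the sector order above):
  C_11 = (0.60)(0.80) − (-0.20)(-0.20) = 0.4400
  C_12 = −[(-0.20)(0.80) − (-0.20)(-0.25)] = 0.2100
  C_13 = (-0.20)(-0.20) − (0.60)(-0.25) = 0.1900
  C_21 = −[(-0.20)(0.80) − (-0.05)(-0.20)] = 0.1700
  C_22 = (0.75)(0.80) − (-0.05)(-0.25) = 0.5875
  C_23 = −[(0.75)(-0.20) − (-0.20)(-0.25)] = 0.2000
  C_31 = (-0.20)(-0.20) − (-0.05)(0.60) = 0.0700
  C_32 = −[(0.75)(-0.20) − (-0.05)(-0.20)] = 0.1600
  C_33 = (0.75)(0.60) − (-0.20)(-0.20) = 0.4100
det(I−A) = Σ_j (I−A)_1j·C_1j = (0.75)(0.4400) + (-0.20)(0.2100) + (-0.05)(0.1900) = 0.2785
adj(I−A) = Cᵀ =
  [ 0.4400   0.1700   0.0700]
  [ 0.2100   0.5875   0.1600]
  [ 0.1900   0.2000   0.4100]
(I − A)⁻¹ = adj(I−A) / det(I−A) ≈
  [   1.57989     0.61041     0.25135]
  [   0.75404     2.10952     0.57451]
  [   0.68223     0.71813     1.47217]
The output multiplier for sector j is the column-j sum of the Leontief inverse (I − A)⁻¹ = adj(I−A) / det(I−A).
Column 3 of adj(I−A): (0.0700, 0.1600, 0.4100); det(I−A) = 0.2785.
m_3 = (0.0700 + 0.1600 + 0.4100) / 0.2785 = 0.64 / 0.2785 ≈ 2.2980.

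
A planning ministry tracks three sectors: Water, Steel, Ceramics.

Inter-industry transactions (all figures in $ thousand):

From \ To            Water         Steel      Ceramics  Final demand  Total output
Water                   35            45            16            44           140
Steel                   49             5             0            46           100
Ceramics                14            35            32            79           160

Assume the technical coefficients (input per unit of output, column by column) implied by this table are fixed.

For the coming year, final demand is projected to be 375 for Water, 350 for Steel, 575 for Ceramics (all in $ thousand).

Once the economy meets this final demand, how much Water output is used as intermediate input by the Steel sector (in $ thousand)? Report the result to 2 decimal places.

z_12 = 353.42

Technical coefficients a_ij = z_ij / X_j:
  a_11 = 35/140 = 0.25, a_21 = 49/140 = 0.35, a_31 = 14/140 = 0.10
  a_12 = 45/100 = 0.45, a_22 = 5/100 = 0.05, a_32 = 35/100 = 0.35
  a_13 = 16/160 = 0.10, a_23 = 0/160 = 0.00, a_33 = 32/160 = 0.20
I − A =
  [   0.75    -0.45    -0.10]
  [  -0.35     0.95     0.00]
  [  -0.10    -0.35     0.80]
Cofactors of I−A, C_ij = (−1)^(i+j)·(minor ij) (rows/columns in the sector order above):
  C_11 = (0.95)(0.80) − (0.00)(-0.35) = 0.7600
  C_12 = −[(-0.35)(0.80) − (0.00)(-0.10)] = 0.2800
  C_13 = (-0.35)(-0.35) − (0.95)(-0.10) = 0.2175
  C_21 = −[(-0.45)(0.80) − (-0.10)(-0.35)] = 0.3950
  C_22 = (0.75)(0.80) − (-0.10)(-0.10) = 0.5900
  C_23 = −[(0.75)(-0.35) − (-0.45)(-0.10)] = 0.3075
  C_31 = (-0.45)(0.00) − (-0.10)(0.95) = 0.0950
  C_32 = −[(0.75)(0.00) − (-0.10)(-0.35)] = 0.0350
  C_33 = (0.75)(0.95) − (-0.45)(-0.35) = 0.5550
det(I−A) = Σ_j (I−A)_1j·C_1j = (0.75)(0.7600) + (-0.45)(0.2800) + (-0.10)(0.2175) = 0.42225
adj(I−A) = Cᵀ =
  [ 0.7600   0.3950   0.0950]
  [ 0.2800   0.5900   0.0350]
  [ 0.2175   0.3075   0.5550]
(I − A)⁻¹ = adj(I−A) / det(I−A) ≈
  [   1.7999     0.9355     0.2250]
  [   0.6631     1.3973     0.0829]
  [   0.5151     0.7282     1.3144]
First solve x = (I − A)⁻¹ d = adj(I−A)·d / det(I−A); in particular x_2 = (0.2800·375 + 0.5900·350 + 0.0350·575) / 0.42225 = 331.625 / 0.42225 ≈ 785.3760.
Intermediate flow from 1 to 2: z_12 = a_12 · x_2 = 0.45 × 331.625 / 0.42225 = 149.23125 / 0.42225 ≈ 353.42.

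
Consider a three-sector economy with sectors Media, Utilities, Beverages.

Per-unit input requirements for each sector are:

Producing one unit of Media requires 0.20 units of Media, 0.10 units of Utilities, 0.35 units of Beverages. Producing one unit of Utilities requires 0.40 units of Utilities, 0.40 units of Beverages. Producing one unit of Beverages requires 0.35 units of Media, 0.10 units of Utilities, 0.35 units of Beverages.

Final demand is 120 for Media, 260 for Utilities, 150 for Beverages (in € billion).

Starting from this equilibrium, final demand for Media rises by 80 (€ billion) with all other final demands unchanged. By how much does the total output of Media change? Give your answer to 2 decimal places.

I − A =
  [   0.80     0.00    -0.35]
  [  -0.10     0.60    -0.10]
  [  -0.35    -0.40     0.65]
Cofactors of I−A, C_ij = (−1)^(i+j)·(minor ij) (rows/columns in the sector order above):
  C_11 = (0.60)(0.65) − (-0.10)(-0.40) = 0.3500
  C_12 = −[(-0.10)(0.65) − (-0.10)(-0.35)] = 0.1000
  C_13 = (-0.10)(-0.40) − (0.60)(-0.35) = 0.2500
  C_21 = −[(0.00)(0.65) − (-0.35)(-0.40)] = 0.1400
  C_22 = (0.80)(0.65) − (-0.35)(-0.35) = 0.3975
  C_23 = −[(0.80)(-0.40) − (0.00)(-0.35)] = 0.3200
  C_31 = (0.00)(-0.10) − (-0.35)(0.60) = 0.2100
  C_32 = −[(0.80)(-0.10) − (-0.35)(-0.10)] = 0.1150
  C_33 = (0.80)(0.60) − (0.00)(-0.10) = 0.4800
det(I−A) = Σ_j (I−A)_1j·C_1j = (0.80)(0.3500) + (0.00)(0.1000) + (-0.35)(0.2500) = 0.1925
adj(I−A) = Cᵀ =
  [ 0.3500   0.1400   0.2100]
  [ 0.1000   0.3975   0.1150]
  [ 0.2500   0.3200   0.4800]
(I − A)⁻¹ = adj(I−A) / det(I−A) ≈
  [   1.8182     0.7273     1.0909]
  [   0.5195     2.0649     0.5974]
  [   1.2987     1.6623     2.4935]
Δx = (I − A)⁻¹ Δd with Δd having +80 in the Media component and 0 elsewhere.
So Δx_M = L_MM · (+80), where L_MM = adj(I−A)_MM / det(I−A) = 0.3500 / 0.1925.
Δx_M = 0.3500 × (+80) / 0.1925 = 28.00 / 0.1925 ≈ 145.45.

Δx_M = 145.45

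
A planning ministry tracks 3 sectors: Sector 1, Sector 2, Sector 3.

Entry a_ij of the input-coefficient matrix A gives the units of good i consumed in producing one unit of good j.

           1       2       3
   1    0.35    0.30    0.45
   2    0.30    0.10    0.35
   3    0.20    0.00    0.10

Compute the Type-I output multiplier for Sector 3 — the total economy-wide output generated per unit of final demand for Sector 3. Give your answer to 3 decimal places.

m_3 = 3.981

I − A =
  [   0.65    -0.30    -0.45]
  [  -0.30     0.90    -0.35]
  [  -0.20     0.00     0.90]
Cofactors of I−A, C_ij = (−1)^(i+j)·(minor ij) (rows/columns in the sector order above):
  C_11 = (0.90)(0.90) − (-0.35)(0.00) = 0.8100
  C_12 = −[(-0.30)(0.90) − (-0.35)(-0.20)] = 0.3400
  C_13 = (-0.30)(0.00) − (0.90)(-0.20) = 0.1800
  C_21 = −[(-0.30)(0.90) − (-0.45)(0.00)] = 0.2700
  C_22 = (0.65)(0.90) − (-0.45)(-0.20) = 0.4950
  C_23 = −[(0.65)(0.00) − (-0.30)(-0.20)] = 0.0600
  C_31 = (-0.30)(-0.35) − (-0.45)(0.90) = 0.5100
  C_32 = −[(0.65)(-0.35) − (-0.45)(-0.30)] = 0.3625
  C_33 = (0.65)(0.90) − (-0.30)(-0.30) = 0.4950
det(I−A) = Σ_j (I−A)_1j·C_1j = (0.65)(0.8100) + (-0.30)(0.3400) + (-0.45)(0.1800) = 0.3435
adj(I−A) = Cᵀ =
  [ 0.8100   0.2700   0.5100]
  [ 0.3400   0.4950   0.3625]
  [ 0.1800   0.0600   0.4950]
(I − A)⁻¹ = adj(I−A) / det(I−A) ≈
  [   2.3581     0.7860     1.4847]
  [   0.9898     1.4410     1.0553]
  [   0.5240     0.1747     1.4410]
The output multiplier for sector j is the column-j sum of the Leontief inverse (I − A)⁻¹ = adj(I−A) / det(I−A).
Column 3 of adj(I−A): (0.5100, 0.3625, 0.4950); det(I−A) = 0.3435.
m_3 = (0.5100 + 0.3625 + 0.4950) / 0.3435 = 1.3675 / 0.3435 ≈ 3.981.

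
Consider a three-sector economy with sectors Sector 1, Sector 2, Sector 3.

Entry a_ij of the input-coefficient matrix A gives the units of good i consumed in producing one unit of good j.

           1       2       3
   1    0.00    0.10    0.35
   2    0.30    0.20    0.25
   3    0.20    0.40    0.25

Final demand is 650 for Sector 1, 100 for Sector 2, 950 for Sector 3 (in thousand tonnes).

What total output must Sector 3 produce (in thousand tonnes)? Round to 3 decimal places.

x_3 = 2551.402

I − A =
  [   1.00    -0.10    -0.35]
  [  -0.30     0.80    -0.25]
  [  -0.20    -0.40     0.75]
Cofactors of I−A, C_ij = (−1)^(i+j)·(minor ij) (rows/columns in the sector order above):
  C_11 = (0.80)(0.75) − (-0.25)(-0.40) = 0.5000
  C_12 = −[(-0.30)(0.75) − (-0.25)(-0.20)] = 0.2750
  C_13 = (-0.30)(-0.40) − (0.80)(-0.20) = 0.2800
  C_21 = −[(-0.10)(0.75) − (-0.35)(-0.40)] = 0.2150
  C_22 = (1.00)(0.75) − (-0.35)(-0.20) = 0.6800
  C_23 = −[(1.00)(-0.40) − (-0.10)(-0.20)] = 0.4200
  C_31 = (-0.10)(-0.25) − (-0.35)(0.80) = 0.3050
  C_32 = −[(1.00)(-0.25) − (-0.35)(-0.30)] = 0.3550
  C_33 = (1.00)(0.80) − (-0.10)(-0.30) = 0.7700
det(I−A) = Σ_j (I−A)_1j·C_1j = (1.00)(0.5000) + (-0.10)(0.2750) + (-0.35)(0.2800) = 0.3745
adj(I−A) = Cᵀ =
  [ 0.5000   0.2150   0.3050]
  [ 0.2750   0.6800   0.3550]
  [ 0.2800   0.4200   0.7700]
(I − A)⁻¹ = adj(I−A) / det(I−A) ≈
  [   1.3351     0.5741     0.8144]
  [   0.7343     1.8158     0.9479]
  [   0.7477     1.1215     2.0561]
x = (I − A)⁻¹ d = adj(I−A)·d / det(I−A), with det(I−A) = 0.3745:
  x_1 = (0.5000·650 + 0.2150·100 + 0.3050·950) / 0.3745 = 636.25 / 0.3745 ≈ 1698.932
  x_2 = (0.2750·650 + 0.6800·100 + 0.3550·950) / 0.3745 = 584.00 / 0.3745 ≈ 1559.413
  x_3 = (0.2800·650 + 0.4200·100 + 0.7700·950) / 0.3745 = 955.50 / 0.3745 ≈ 2551.402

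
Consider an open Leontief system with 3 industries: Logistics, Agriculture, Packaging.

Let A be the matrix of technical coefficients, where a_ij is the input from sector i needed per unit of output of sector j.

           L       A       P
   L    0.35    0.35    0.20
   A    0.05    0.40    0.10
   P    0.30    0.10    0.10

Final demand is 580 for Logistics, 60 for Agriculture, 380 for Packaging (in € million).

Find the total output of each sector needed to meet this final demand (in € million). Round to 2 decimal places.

I − A =
  [   0.65    -0.35    -0.20]
  [  -0.05     0.60    -0.10]
  [  -0.30    -0.10     0.90]
Cofactors of I−A, C_ij = (−1)^(i+j)·(minor ij) (rows/columns in the sector order above):
  C_11 = (0.60)(0.90) − (-0.10)(-0.10) = 0.5300
  C_12 = −[(-0.05)(0.90) − (-0.10)(-0.30)] = 0.0750
  C_13 = (-0.05)(-0.10) − (0.60)(-0.30) = 0.1850
  C_21 = −[(-0.35)(0.90) − (-0.20)(-0.10)] = 0.3350
  C_22 = (0.65)(0.90) − (-0.20)(-0.30) = 0.5250
  C_23 = −[(0.65)(-0.10) − (-0.35)(-0.30)] = 0.1700
  C_31 = (-0.35)(-0.10) − (-0.20)(0.60) = 0.1550
  C_32 = −[(0.65)(-0.10) − (-0.20)(-0.05)] = 0.0750
  C_33 = (0.65)(0.60) − (-0.35)(-0.05) = 0.3725
det(I−A) = Σ_j (I−A)_1j·C_1j = (0.65)(0.5300) + (-0.35)(0.0750) + (-0.20)(0.1850) = 0.28125
adj(I−A) = Cᵀ =
  [ 0.5300   0.3350   0.1550]
  [ 0.0750   0.5250   0.0750]
  [ 0.1850   0.1700   0.3725]
(I − A)⁻¹ = adj(I−A) / det(I−A) ≈
  [   1.8844     1.1911     0.5511]
  [   0.2667     1.8667     0.2667]
  [   0.6578     0.6044     1.3244]
x = (I − A)⁻¹ d = adj(I−A)·d / det(I−A), with det(I−A) = 0.28125:
  x_L = (0.5300·580 + 0.3350·60 + 0.1550·380) / 0.28125 = 386.40 / 0.28125 ≈ 1373.87
  x_A = (0.0750·580 + 0.5250·60 + 0.0750·380) / 0.28125 = 103.50 / 0.28125 = 368.00
  x_P = (0.1850·580 + 0.1700·60 + 0.3725·380) / 0.28125 = 259.05 / 0.28125 ≈ 921.07

x_L = 1373.87, x_A = 368.00, x_P = 921.07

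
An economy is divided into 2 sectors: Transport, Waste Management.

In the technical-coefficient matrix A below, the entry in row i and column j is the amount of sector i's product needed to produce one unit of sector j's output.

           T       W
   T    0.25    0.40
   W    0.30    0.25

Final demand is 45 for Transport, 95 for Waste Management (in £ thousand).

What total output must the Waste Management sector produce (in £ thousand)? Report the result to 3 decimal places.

x_W = 191.525

I − A =
  [   0.75    -0.40]
  [  -0.30     0.75]
det(I−A) = (0.75)(0.75) − (-0.40)(-0.30) = 0.4425
adj(I−A) = [[0.75, 0.40], [0.30, 0.75]]
(I − A)⁻¹ = adj(I−A) / det(I−A) ≈
  [   1.6949     0.9040]
  [   0.6780     1.6949]
x = (I − A)⁻¹ d = adj(I−A)·d / det(I−A), with det(I−A) = 0.4425:
  x_T = (0.75·45 + 0.40·95) / 0.4425 = 71.75 / 0.4425 ≈ 162.147
  x_W = (0.30·45 + 0.75·95) / 0.4425 = 84.75 / 0.4425 ≈ 191.525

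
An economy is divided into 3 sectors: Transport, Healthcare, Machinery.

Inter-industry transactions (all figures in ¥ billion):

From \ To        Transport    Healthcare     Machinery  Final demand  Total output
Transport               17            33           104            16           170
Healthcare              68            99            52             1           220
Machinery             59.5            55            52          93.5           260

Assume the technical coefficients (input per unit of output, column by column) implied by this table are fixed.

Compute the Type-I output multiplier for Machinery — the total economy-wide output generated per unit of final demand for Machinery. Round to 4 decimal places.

m_M = 5.8405

Technical coefficients a_ij = z_ij / X_j:
  a_TT = 17/170 = 0.10, a_HT = 68/170 = 0.40, a_MT = 59.5/170 = 0.35
  a_TH = 33/220 = 0.15, a_HH = 99/220 = 0.45, a_MH = 55/220 = 0.25
  a_TM = 104/260 = 0.40, a_HM = 52/260 = 0.20, a_MM = 52/260 = 0.20
I − A =
  [   0.90    -0.15    -0.40]
  [  -0.40     0.55    -0.20]
  [  -0.35    -0.25     0.80]
Cofactors of I−A, C_ij = (−1)^(i+j)·(minor ij) (rows/columns in the sector order above):
  C_11 = (0.55)(0.80) − (-0.20)(-0.25) = 0.3900
  C_12 = −[(-0.40)(0.80) − (-0.20)(-0.35)] = 0.3900
  C_13 = (-0.40)(-0.25) − (0.55)(-0.35) = 0.2925
  C_21 = −[(-0.15)(0.80) − (-0.40)(-0.25)] = 0.2200
  C_22 = (0.90)(0.80) − (-0.40)(-0.35) = 0.5800
  C_23 = −[(0.90)(-0.25) − (-0.15)(-0.35)] = 0.2775
  C_31 = (-0.15)(-0.20) − (-0.40)(0.55) = 0.2500
  C_32 = −[(0.90)(-0.20) − (-0.40)(-0.40)] = 0.3400
  C_33 = (0.90)(0.55) − (-0.15)(-0.40) = 0.4350
det(I−A) = Σ_j (I−A)_1j·C_1j = (0.90)(0.3900) + (-0.15)(0.3900) + (-0.40)(0.2925) = 0.1755
adj(I−A) = Cᵀ =
  [ 0.3900   0.2200   0.2500]
  [ 0.3900   0.5800   0.3400]
  [ 0.2925   0.2775   0.4350]
(I − A)⁻¹ = adj(I−A) / det(I−A) ≈
  [   2.22222     1.25356     1.42450]
  [   2.22222     3.30484     1.93732]
  [   1.66667     1.58120     2.47863]
The output multiplier for sector j is the column-j sum of the Leontief inverse (I − A)⁻¹ = adj(I−A) / det(I−A).
Column M of adj(I−A): (0.2500, 0.3400, 0.4350); det(I−A) = 0.1755.
m_M = (0.2500 + 0.3400 + 0.4350) / 0.1755 = 1.025 / 0.1755 ≈ 5.8405.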